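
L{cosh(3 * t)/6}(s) s/(6 * (s^2 - 9))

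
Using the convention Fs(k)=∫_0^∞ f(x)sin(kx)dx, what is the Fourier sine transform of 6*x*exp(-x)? 12*k/(k^2+1)^2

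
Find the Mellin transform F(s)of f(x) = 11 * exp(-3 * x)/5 11 * gamma(s)/(5 * 3^s)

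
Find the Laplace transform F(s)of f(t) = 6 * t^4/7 144/(7 * s^5)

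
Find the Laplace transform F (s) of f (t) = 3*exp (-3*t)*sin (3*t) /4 9/ (4*( (s + 3) ^2 + 9) ) 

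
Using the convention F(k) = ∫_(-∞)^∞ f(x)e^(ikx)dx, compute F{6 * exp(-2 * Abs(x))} 24/(k^2 + 4)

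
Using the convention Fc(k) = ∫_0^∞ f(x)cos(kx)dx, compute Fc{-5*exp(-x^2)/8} -5*sqrt(pi)*exp(-k^2/4)/16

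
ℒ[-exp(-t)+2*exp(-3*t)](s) 2/(s+3) - 1/(s+1)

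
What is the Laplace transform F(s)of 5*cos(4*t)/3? 5*s/(3*(s^2+16))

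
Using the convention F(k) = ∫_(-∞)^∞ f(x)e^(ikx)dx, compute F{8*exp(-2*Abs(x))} 32/(k^2 + 4)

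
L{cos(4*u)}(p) p/(p^2 + 16)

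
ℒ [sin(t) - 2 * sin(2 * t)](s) 1/(s^2 + 1) - 4/(s^2 + 4)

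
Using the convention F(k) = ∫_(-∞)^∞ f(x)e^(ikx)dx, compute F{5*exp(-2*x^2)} 5*sqrt(2)*sqrt(pi)*exp(-k^2/8)/2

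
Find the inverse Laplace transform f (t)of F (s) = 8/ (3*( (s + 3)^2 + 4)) 4*exp (-3*t)*sin (2*t)/3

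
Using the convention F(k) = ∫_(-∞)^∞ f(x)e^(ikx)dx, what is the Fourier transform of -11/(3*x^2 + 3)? -11*pi*exp(-Abs(k))/3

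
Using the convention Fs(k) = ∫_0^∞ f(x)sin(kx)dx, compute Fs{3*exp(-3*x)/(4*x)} 3*atan(k/3)/4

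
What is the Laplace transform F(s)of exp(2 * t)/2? 1/(2 * (s - 2))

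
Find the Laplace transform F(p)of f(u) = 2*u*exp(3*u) 2/(p - 3)^2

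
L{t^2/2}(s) s^(-3)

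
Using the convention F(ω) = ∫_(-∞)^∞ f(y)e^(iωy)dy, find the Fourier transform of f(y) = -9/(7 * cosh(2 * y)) -9 * pi/(14 * cosh(pi * ω/4))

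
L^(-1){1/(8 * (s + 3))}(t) exp(-3 * t)/8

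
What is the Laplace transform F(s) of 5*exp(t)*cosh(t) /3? 5*(s - 1) /(3*s*(s - 2) ) 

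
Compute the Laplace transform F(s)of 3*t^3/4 9/(2*s^4)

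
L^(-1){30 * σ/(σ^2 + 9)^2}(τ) 5 * τ * sin(3 * τ)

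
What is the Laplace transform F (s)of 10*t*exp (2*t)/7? 10/ (7*(s - 2)^2)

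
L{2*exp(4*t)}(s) 2/(s - 4)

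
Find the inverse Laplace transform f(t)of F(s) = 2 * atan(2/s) 2 * sin(2 * t)/t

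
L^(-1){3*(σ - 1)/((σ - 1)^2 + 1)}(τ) 3*exp(τ)*cos(τ)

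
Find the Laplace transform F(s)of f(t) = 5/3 5/(3*s)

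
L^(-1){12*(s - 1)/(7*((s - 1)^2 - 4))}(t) 12*exp(t)*cosh(2*t)/7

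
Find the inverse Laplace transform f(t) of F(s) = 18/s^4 3*t^3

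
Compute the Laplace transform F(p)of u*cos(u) (p^2-1)/(p^2 + 1)^2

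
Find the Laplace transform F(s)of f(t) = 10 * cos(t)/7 10 * s/(7 * (s^2 + 1))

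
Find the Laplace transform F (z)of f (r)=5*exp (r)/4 5/ (4*(z - 1))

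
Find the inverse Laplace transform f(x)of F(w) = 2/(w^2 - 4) sinh(2 * x)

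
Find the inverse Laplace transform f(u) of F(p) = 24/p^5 u^4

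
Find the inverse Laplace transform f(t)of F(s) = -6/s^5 -t^4/4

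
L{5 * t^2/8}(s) 5/(4 * s^3)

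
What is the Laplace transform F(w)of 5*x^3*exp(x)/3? 10/(w - 1)^4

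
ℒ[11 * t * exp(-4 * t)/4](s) 11/(4 * (s + 4)^2)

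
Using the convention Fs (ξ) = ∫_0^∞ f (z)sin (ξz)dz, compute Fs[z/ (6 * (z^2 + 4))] pi * exp (-2 * ξ)/12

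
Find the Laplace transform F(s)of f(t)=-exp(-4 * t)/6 -1/(6 * s + 24)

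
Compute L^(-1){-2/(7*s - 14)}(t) -2*exp(2*t)/7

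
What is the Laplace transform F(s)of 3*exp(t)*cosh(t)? 3*(s - 1)/(s*(s - 2))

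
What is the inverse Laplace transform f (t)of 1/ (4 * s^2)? t/4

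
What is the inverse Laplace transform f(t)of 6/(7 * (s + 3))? 6 * exp(-3 * t)/7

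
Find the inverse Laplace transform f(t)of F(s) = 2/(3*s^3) t^2/3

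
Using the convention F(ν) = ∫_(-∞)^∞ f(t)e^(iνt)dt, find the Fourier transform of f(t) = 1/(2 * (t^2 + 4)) pi * exp(-2 * Abs(ν))/4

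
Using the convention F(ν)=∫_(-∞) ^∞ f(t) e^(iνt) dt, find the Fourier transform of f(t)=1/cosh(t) pi/cosh(pi*ν/2) 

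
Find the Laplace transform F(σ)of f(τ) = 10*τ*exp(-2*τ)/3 10/(3*(σ + 2)^2)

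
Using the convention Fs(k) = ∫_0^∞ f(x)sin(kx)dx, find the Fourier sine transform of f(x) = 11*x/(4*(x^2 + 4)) 11*pi*exp(-2*k)/8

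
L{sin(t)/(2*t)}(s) atan(1/s)/2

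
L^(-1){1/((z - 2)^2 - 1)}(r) exp(2 * r) * sinh(r)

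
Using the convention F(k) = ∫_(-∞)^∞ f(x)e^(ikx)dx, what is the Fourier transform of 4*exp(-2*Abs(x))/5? 16/(5*(k^2 + 4))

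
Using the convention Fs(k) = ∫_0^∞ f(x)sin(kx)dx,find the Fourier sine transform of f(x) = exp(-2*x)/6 k/(6*(k^2 + 4))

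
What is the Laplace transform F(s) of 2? 2/s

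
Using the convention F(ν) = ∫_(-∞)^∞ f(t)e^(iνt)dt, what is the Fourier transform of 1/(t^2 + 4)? pi*exp(-2*Abs(ν))/2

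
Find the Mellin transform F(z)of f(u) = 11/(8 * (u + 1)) 11 * pi * csc(pi * z)/8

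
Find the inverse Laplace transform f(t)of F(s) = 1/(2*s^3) t^2/4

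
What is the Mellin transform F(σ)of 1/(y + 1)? pi*csc(pi*σ)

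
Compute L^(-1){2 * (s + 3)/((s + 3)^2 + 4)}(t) 2 * exp(-3 * t) * cos(2 * t)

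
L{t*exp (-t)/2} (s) 1/ (2*(s + 1)^2)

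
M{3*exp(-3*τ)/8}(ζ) 3^(1 - ζ)*gamma(ζ)/8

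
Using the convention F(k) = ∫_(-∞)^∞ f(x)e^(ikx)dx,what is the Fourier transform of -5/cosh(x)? -5 * pi/cosh(pi * k/2)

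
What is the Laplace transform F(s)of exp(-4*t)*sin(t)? 1/((s+4)^2+1)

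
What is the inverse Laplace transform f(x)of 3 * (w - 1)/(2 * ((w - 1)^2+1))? 3 * exp(x) * cos(x)/2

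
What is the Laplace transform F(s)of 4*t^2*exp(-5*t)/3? 8/(3*(s+5)^3)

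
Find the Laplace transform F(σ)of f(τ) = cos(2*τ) σ/(σ^2 + 4)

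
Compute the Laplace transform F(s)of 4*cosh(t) 4*s/(s^2 - 1)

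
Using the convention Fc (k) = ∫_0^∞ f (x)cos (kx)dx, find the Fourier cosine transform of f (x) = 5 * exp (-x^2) 5 * sqrt (pi) * exp (-k^2/4)/2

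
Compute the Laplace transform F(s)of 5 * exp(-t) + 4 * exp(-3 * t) 4/(s + 3) + 5/(s + 1)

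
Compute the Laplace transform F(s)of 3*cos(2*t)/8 3*s/(8*(s^2 + 4))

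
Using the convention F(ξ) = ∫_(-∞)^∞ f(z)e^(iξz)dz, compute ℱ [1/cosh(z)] pi/cosh(pi*ξ/2)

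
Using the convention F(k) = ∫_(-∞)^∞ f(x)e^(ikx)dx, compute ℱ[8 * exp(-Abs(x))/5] 16/(5 * (k^2 + 1))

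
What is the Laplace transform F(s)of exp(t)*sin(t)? 1/((s - 1)^2 + 1)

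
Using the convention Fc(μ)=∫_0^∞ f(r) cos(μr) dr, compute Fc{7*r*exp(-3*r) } 7*(9 - μ^2) /(μ^2 + 9) ^2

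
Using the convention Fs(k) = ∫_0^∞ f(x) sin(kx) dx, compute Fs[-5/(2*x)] -5*pi/4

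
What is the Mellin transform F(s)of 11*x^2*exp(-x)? 11*gamma(s + 2)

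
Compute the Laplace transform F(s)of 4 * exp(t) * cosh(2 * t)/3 4 * (s - 1)/(3 * ((s - 1)^2 - 4))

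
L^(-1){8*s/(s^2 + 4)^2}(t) 2*t*sin(2*t)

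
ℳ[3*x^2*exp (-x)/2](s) 3*gamma (s + 2)/2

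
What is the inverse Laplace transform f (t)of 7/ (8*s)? 7/8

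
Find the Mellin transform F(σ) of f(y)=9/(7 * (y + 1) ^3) 9 * pi * (σ - 2) * (σ - 1) /(14 * sin(pi * σ) ) 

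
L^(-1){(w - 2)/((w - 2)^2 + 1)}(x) exp(2*x)*cos(x)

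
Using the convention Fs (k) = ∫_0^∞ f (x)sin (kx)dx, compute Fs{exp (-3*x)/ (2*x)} atan (k/3)/2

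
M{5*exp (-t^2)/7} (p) 5*gamma (p/2)/14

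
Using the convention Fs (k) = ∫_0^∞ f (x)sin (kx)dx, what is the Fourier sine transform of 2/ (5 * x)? pi/5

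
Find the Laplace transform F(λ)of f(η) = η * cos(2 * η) (λ^2-4)/(λ^2+4)^2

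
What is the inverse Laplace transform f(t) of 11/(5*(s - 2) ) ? 11*exp(2*t) /5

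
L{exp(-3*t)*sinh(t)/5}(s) 1/(5*((s+3)^2 - 1))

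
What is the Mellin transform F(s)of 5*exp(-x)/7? 5*gamma(s)/7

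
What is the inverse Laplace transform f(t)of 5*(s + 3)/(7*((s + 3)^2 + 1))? 5*exp(-3*t)*cos(t)/7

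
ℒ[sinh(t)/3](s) 1/(3 * (s^2 - 1))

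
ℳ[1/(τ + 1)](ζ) pi * csc(pi * ζ)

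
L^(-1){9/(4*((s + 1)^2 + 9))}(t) 3*exp(-t)*sin(3*t)/4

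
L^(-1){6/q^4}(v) v^3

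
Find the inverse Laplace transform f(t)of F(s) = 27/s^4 9 * t^3/2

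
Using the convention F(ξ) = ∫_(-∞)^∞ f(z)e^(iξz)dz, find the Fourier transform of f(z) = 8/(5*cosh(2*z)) 4*pi/(5*cosh(pi*ξ/4))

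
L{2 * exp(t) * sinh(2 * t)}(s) 4/((s - 1)^2 - 4)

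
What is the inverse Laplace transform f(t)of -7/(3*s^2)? -7*t/3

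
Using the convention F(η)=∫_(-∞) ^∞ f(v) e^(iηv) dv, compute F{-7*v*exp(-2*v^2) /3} -7*sqrt(2)*I*sqrt(pi)*η*exp(-η^2/8) /24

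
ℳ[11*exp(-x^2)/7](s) 11*gamma(s/2)/14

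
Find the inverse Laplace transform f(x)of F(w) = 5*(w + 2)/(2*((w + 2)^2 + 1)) 5*exp(-2*x)*cos(x)/2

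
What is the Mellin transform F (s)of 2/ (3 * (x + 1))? 2 * pi * csc (pi * s)/3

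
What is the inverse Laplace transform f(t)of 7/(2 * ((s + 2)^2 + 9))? 7 * exp(-2 * t) * sin(3 * t)/6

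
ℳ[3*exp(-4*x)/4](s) 3*gamma(s)/(4*2^(2*s))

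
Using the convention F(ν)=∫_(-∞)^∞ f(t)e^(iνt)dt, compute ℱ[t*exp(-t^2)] I*sqrt(pi)*ν*exp(-ν^2/4)/2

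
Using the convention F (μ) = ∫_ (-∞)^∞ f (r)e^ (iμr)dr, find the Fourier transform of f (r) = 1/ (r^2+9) pi*exp (-3*Abs (μ))/3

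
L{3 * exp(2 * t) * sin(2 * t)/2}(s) 3/((s - 2)^2 + 4)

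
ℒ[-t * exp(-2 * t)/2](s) -1/(2 * (s + 2)^2)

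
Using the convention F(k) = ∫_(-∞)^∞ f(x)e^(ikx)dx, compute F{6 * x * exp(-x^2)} 3 * I * sqrt(pi) * k * exp(-k^2/4)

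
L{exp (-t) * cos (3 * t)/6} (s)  (s + 1)/ (6 * ( (s + 1)^2 + 9))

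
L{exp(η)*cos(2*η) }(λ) (λ - 1) /((λ - 1) ^2 + 4) 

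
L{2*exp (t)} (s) 2/ (s - 1)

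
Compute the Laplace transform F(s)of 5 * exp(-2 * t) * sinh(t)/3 5/(3 * ((s+2)^2 - 1))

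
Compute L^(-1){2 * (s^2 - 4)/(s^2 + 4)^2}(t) 2 * t * cos(2 * t)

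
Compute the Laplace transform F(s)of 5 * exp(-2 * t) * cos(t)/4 5 * (s + 2)/(4 * ((s + 2)^2 + 1))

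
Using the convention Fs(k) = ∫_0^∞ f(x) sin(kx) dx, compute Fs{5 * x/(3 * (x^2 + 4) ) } 5 * pi * exp(-2 * k) /6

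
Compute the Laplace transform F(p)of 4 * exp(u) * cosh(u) 4 * (p - 1)/(p * (p - 2))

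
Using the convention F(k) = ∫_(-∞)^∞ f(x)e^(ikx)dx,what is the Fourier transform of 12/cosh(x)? 12 * pi/cosh(pi * k/2)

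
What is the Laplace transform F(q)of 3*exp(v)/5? 3/(5*(q - 1))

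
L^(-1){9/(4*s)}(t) 9/4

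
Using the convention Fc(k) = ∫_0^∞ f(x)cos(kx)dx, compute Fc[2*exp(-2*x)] 4/(k^2 + 4)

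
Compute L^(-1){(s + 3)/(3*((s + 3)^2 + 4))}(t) exp(-3*t)*cos(2*t)/3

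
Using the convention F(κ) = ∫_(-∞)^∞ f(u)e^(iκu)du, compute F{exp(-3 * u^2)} sqrt(3) * sqrt(pi) * exp(-κ^2/12)/3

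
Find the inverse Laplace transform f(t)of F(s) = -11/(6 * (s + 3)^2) -11 * t * exp(-3 * t)/6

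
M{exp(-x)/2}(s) gamma(s)/2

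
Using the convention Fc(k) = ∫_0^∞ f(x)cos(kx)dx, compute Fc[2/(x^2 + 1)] pi*exp(-k)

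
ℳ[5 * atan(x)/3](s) -5 * pi * sec(pi * s/2)/(6 * s)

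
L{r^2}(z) 2/z^3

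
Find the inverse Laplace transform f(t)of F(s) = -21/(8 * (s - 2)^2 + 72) -7 * exp(2 * t) * sin(3 * t)/8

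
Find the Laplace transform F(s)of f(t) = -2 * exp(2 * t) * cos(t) 2 * (2 - s)/((s - 2)^2+1)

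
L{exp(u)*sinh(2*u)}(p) 2/((p - 1)^2 - 4)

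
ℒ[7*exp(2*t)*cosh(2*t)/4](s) 7*(s - 2)/(4*s*(s - 4))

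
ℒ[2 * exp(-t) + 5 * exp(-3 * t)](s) 2/(s + 1) + 5/(s + 3)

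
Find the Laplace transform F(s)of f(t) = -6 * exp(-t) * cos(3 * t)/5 6 * (-s - 1)/(5 * ((s + 1)^2 + 9))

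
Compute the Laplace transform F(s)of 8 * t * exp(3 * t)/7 8/(7 * (s - 3)^2)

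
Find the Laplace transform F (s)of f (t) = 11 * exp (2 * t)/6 11/ (6 * (s - 2))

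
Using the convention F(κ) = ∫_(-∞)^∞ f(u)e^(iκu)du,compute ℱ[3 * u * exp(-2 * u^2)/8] 3 * sqrt(2) * I * sqrt(pi) * κ * exp(-κ^2/8)/64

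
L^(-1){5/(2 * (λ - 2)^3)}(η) 5 * η^2 * exp(2 * η)/4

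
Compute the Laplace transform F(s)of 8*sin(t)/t 8*atan(1/s)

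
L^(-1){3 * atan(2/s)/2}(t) 3 * sin(2 * t)/(2 * t)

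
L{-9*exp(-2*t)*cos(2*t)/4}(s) 9*(-s - 2)/(4*((s + 2)^2 + 4))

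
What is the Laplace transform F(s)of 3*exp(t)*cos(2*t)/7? 3*(s - 1)/(7*((s - 1)^2 + 4))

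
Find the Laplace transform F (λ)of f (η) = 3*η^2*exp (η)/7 6/ (7*(λ - 1)^3)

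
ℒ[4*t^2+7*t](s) 7/s^2+8/s^3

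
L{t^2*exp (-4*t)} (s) 2/ (s + 4)^3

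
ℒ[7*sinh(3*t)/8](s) 21/(8*(s^2 - 9))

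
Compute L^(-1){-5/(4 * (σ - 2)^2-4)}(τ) -5 * exp(2 * τ) * sinh(τ)/4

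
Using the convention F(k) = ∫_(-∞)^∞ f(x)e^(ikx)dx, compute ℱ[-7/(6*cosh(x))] -7*pi/(6*cosh(pi*k/2))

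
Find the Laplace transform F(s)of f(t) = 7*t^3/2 21/s^4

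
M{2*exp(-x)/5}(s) 2*gamma(s)/5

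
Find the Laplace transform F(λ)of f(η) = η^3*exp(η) 6/(λ - 1)^4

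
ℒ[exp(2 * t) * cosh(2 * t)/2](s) (s - 2)/(2 * s * (s - 4))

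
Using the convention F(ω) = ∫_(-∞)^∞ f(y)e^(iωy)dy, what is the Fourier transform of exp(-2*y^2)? sqrt(2)*sqrt(pi)*exp(-ω^2/8)/2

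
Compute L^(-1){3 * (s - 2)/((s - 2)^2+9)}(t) 3 * exp(2 * t) * cos(3 * t)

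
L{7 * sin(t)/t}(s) 7 * atan(1/s)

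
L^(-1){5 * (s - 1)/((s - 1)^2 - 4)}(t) 5 * exp(t) * cosh(2 * t)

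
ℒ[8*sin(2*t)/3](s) 16/(3*(s^2 + 4))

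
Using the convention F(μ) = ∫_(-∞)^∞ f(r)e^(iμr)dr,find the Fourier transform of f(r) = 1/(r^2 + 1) pi * exp(-Abs(μ))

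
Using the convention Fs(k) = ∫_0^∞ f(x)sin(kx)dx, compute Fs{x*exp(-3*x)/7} 6*k/(7*(k^2+9)^2)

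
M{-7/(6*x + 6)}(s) -7*pi*csc(pi*s)/6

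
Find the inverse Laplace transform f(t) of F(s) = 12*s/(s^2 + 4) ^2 3*t*sin(2*t) 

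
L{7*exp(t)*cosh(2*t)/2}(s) 7*(s - 1)/(2*((s - 1)^2 - 4))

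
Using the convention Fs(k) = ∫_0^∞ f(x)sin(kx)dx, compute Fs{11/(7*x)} 11*pi/14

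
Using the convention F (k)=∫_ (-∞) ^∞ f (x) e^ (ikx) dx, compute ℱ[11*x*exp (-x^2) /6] 11*I*sqrt (pi)*k*exp (-k^2/4) /12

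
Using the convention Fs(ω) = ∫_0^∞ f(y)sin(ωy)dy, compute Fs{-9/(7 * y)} -9 * pi/14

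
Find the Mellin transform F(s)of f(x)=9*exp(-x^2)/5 9*gamma(s/2)/10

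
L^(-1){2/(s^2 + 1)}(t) 2*sin(t)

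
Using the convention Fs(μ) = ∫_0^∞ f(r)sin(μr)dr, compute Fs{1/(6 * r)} pi/12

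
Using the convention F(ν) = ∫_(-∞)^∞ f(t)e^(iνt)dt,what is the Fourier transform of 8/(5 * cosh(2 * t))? 4 * pi/(5 * cosh(pi * ν/4))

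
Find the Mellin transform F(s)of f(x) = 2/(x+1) 2*pi*csc(pi*s)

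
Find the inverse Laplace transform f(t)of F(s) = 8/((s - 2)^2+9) 8*exp(2*t)*sin(3*t)/3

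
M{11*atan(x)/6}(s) -11*pi*sec(pi*s/2)/(12*s)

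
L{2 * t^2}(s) 4/s^3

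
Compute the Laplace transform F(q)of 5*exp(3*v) 5/(q - 3)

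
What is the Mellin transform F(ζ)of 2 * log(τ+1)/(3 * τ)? -2 * pi * csc(pi * ζ)/(3 * ζ - 3)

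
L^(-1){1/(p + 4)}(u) exp(-4 * u)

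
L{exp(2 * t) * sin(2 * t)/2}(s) 1/((s - 2)^2 + 4)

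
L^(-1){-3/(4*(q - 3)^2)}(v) -3*v*exp(3*v)/4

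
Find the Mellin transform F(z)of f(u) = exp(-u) gamma(z)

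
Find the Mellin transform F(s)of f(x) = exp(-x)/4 gamma(s)/4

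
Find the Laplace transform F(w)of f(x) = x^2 2/w^3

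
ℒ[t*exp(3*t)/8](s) 1/(8*(s - 3)^2)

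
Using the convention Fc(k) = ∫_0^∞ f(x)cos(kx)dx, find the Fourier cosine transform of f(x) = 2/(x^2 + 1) pi*exp(-k)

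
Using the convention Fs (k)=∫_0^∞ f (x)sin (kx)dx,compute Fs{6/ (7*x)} 3*pi/7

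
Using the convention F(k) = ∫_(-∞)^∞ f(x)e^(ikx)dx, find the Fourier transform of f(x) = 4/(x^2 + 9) 4 * pi * exp(-3 * Abs(k))/3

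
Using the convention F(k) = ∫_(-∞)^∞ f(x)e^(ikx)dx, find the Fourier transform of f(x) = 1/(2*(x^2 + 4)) pi*exp(-2*Abs(k))/4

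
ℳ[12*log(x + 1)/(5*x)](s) -12*pi*csc(pi*s)/(5*s - 5)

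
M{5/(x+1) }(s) 5 * pi * csc(pi * s) 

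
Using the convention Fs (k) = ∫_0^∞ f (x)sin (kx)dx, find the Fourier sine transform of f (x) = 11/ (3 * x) 11 * pi/6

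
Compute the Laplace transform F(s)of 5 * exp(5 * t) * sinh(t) 5/((s - 5)^2 - 1)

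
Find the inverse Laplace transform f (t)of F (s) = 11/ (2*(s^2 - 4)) 11*sinh (2*t)/4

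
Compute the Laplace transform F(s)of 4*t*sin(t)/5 8*s/(5*(s^2 + 1)^2)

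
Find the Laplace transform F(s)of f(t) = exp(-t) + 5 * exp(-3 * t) 1/(s + 1) + 5/(s + 3)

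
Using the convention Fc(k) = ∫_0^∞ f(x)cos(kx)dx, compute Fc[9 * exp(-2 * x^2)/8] 9 * sqrt(2) * sqrt(pi) * exp(-k^2/8)/32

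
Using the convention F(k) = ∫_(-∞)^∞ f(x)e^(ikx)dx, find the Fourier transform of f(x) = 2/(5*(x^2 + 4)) pi*exp(-2*Abs(k))/5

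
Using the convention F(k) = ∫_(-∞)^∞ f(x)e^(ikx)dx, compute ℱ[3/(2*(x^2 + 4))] 3*pi*exp(-2*Abs(k))/4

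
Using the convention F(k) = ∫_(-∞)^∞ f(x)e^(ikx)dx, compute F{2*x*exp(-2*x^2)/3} sqrt(2)*I*sqrt(pi)*k*exp(-k^2/8)/12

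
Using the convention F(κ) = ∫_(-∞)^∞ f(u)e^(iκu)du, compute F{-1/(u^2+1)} -pi*exp(-Abs(κ))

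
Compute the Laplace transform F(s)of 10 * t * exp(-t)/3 10/(3 * (s+1)^2)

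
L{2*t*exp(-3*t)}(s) 2/(s + 3)^2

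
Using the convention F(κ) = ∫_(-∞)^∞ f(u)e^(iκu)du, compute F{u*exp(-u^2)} I*sqrt(pi)*κ*exp(-κ^2/4)/2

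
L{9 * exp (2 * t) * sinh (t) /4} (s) 9/ (4 * ( (s - 2) ^2 - 1) ) 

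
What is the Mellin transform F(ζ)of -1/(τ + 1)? -pi*csc(pi*ζ)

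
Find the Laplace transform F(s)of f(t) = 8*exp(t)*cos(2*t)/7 8*(s - 1)/(7*((s - 1)^2 + 4))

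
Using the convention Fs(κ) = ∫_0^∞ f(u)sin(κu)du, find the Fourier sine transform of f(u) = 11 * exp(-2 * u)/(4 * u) 11 * atan(κ/2)/4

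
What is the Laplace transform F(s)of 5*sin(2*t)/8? 5/(4*(s^2+4))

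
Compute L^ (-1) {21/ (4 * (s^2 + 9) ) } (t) 7 * sin (3 * t) /4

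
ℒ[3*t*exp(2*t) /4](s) 3/(4*(s - 2) ^2) 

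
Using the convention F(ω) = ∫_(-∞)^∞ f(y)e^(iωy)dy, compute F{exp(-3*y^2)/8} sqrt(3)*sqrt(pi)*exp(-ω^2/12)/24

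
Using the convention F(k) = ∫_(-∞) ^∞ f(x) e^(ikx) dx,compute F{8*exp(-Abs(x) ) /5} 16/(5*(k^2 + 1) ) 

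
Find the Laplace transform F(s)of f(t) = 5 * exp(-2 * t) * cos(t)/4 5 * (s + 2)/(4 * ((s + 2)^2 + 1))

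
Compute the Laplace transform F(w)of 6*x 6/w^2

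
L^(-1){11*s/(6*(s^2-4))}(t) 11*cosh(2*t)/6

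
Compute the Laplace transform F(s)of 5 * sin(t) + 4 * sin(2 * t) 5/(s^2 + 1) + 8/(s^2 + 4)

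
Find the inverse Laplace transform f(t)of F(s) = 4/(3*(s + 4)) 4*exp(-4*t)/3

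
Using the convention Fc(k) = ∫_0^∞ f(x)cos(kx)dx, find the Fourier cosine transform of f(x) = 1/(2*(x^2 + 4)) pi*exp(-2*k)/8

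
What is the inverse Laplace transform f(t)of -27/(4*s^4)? -9*t^3/8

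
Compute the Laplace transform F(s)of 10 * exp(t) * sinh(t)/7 10/(7 * s * (s - 2))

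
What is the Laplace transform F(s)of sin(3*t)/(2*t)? atan(3/s)/2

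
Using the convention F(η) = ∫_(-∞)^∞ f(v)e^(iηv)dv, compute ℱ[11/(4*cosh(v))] 11*pi/(4*cosh(pi*η/2))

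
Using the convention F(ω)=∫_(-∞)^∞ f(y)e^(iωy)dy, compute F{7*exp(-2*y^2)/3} 7*sqrt(2)*sqrt(pi)*exp(-ω^2/8)/6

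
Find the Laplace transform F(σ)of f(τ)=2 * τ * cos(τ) 2 * (σ^2 - 1)/(σ^2 + 1)^2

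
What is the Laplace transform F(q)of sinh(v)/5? 1/(5*(q^2 - 1))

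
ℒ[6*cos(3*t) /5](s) 6*s/(5*(s^2 + 9) ) 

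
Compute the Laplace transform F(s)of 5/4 5/(4*s)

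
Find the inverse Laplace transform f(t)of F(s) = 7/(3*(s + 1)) 7*exp(-t)/3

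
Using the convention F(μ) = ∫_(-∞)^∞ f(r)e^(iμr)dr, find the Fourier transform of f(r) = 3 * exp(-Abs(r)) 6/(μ^2 + 1)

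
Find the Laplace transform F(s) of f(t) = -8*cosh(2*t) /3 -8*s/(3*s^2-12) 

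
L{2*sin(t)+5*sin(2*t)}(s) 2/(s^2+1)+10/(s^2+4)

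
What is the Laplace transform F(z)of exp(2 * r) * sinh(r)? 1/((z - 2)^2 - 1)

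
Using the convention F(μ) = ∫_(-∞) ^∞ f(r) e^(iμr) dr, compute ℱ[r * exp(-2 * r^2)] sqrt(2) * I * sqrt(pi) * μ * exp(-μ^2/8) /8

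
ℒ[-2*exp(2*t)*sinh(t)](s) -2/((s - 2)^2 - 1)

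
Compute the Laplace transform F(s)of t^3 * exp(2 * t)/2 3/(s - 2)^4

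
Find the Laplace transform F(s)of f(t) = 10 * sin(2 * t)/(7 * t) 10 * atan(2/s)/7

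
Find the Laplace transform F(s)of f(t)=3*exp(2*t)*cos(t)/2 3*(s - 2)/(2*((s - 2)^2 + 1))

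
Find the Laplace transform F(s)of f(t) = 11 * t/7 11/(7 * s^2)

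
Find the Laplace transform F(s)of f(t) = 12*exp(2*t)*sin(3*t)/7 36/(7*((s - 2)^2 + 9))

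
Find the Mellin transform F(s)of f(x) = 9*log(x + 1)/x -9*pi*csc(pi*s)/(s - 1)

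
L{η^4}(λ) 24/λ^5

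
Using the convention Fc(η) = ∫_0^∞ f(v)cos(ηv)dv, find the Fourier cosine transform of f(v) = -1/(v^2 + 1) -pi * exp(-η)/2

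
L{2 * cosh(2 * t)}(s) 2 * s/(s^2 - 4)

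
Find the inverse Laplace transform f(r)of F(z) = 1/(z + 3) exp(-3*r)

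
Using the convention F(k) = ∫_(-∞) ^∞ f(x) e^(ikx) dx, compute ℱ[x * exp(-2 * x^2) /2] sqrt(2) * I * sqrt(pi) * k * exp(-k^2/8) /16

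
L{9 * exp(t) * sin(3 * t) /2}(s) 27/(2 * ((s - 1) ^2 + 9) ) 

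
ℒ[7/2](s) 7/(2*s)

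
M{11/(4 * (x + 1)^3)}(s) 11 * pi * (s - 2) * (s - 1)/(8 * sin(pi * s))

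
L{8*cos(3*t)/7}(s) 8*s/(7*(s^2 + 9))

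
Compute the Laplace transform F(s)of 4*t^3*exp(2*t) 24/(s - 2)^4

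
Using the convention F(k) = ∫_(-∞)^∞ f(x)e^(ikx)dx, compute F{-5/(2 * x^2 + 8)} -5 * pi * exp(-2 * Abs(k))/4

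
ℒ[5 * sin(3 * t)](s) 15/(s^2 + 9)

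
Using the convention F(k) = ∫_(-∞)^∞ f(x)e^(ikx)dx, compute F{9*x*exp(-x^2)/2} 9*I*sqrt(pi)*k*exp(-k^2/4)/4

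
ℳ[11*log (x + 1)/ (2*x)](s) -11*pi*csc (pi*s)/ (2*s - 2)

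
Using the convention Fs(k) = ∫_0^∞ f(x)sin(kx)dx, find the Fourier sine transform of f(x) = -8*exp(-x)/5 -8*k/(5*k^2 + 5)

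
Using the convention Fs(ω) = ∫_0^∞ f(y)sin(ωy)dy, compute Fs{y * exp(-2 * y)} 4 * ω/(ω^2 + 4)^2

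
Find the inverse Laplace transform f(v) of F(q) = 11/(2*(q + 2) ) 11*exp(-2*v) /2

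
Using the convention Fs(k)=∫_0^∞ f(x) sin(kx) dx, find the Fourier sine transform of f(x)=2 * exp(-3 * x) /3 2 * k/(3 * (k^2 + 9) ) 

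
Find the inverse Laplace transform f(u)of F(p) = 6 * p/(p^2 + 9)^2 u * sin(3 * u)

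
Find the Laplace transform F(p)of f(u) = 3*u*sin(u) 6*p/(p^2 + 1)^2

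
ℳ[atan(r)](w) -pi*sec(pi*w/2)/(2*w)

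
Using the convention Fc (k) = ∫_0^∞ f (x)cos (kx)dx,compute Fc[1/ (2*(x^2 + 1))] pi*exp (-k)/4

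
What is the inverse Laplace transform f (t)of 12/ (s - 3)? 12*exp (3*t)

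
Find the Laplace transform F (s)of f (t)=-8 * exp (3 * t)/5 -8/ (5 * s - 15)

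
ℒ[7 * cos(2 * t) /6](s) 7 * s/(6 * (s^2 + 4) ) 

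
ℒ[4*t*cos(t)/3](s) 4*(s^2 - 1)/(3*(s^2 + 1)^2)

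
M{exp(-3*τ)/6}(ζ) gamma(ζ)/(6*3^ζ)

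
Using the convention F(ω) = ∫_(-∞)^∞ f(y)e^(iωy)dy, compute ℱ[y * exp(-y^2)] I * sqrt(pi) * ω * exp(-ω^2/4)/2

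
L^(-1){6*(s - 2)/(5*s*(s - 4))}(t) 6*exp(2*t)*cosh(2*t)/5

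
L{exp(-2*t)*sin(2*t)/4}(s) 1/(2*((s + 2)^2 + 4))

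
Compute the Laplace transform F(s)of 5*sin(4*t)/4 5/(s^2+16)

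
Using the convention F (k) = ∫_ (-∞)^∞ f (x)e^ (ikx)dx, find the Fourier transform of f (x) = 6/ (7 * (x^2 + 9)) 2 * pi * exp (-3 * Abs (k))/7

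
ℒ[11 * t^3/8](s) 33/(4 * s^4)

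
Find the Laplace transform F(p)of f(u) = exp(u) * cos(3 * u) (p - 1)/((p - 1)^2+9)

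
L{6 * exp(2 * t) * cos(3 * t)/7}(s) 6 * (s - 2)/(7 * ((s - 2)^2 + 9))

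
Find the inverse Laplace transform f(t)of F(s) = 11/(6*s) 11/6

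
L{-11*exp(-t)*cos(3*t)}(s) 11*(-s - 1)/((s + 1)^2 + 9)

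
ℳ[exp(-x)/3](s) gamma(s)/3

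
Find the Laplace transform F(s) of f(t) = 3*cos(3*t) 3*s/(s^2+9) 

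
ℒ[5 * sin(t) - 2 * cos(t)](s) 5/(s^2 + 1) - 2 * s/(s^2 + 1)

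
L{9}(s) 9/s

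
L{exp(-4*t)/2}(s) 1/(2*(s + 4))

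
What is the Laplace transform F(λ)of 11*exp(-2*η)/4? 11/(4*(λ + 2))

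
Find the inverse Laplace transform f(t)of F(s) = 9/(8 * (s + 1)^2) 9 * t * exp(-t)/8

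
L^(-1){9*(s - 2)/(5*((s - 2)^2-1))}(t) 9*exp(2*t)*cosh(t)/5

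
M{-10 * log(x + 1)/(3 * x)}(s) 10 * pi * csc(pi * s)/(3 * (s - 1))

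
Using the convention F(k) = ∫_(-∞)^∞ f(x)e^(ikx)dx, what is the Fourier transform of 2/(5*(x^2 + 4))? pi*exp(-2*Abs(k))/5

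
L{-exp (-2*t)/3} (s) -1/ (3*s + 6)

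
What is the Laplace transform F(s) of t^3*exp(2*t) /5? 6/(5*(s - 2) ^4) 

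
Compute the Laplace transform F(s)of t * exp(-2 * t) (s + 2)^(-2)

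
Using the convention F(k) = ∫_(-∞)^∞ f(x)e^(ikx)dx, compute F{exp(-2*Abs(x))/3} 4/(3*(k^2 + 4))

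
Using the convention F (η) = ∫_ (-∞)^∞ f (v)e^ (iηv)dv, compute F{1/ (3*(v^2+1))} pi*exp (-Abs (η))/3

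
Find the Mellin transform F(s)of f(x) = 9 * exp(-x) 9 * gamma(s)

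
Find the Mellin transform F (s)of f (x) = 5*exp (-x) 5*gamma (s)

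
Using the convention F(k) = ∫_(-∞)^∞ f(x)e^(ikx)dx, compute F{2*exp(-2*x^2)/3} sqrt(2)*sqrt(pi)*exp(-k^2/8)/3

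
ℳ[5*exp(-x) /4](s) 5*gamma(s) /4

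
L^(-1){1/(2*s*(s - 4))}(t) exp(2*t)*sinh(2*t)/4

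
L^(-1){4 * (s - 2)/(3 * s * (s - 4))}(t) 4 * exp(2 * t) * cosh(2 * t)/3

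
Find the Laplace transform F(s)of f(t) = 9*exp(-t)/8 9/(8*(s + 1))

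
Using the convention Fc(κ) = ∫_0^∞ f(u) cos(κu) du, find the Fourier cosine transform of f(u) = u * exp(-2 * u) (4 - κ^2) /(κ^2 + 4) ^2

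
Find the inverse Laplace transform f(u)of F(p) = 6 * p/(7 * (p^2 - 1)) 6 * cosh(u)/7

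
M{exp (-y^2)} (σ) gamma (σ/2)/2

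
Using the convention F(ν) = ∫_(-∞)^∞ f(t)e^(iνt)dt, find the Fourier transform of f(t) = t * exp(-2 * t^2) sqrt(2) * I * sqrt(pi) * ν * exp(-ν^2/8)/8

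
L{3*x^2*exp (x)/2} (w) 3/ (w - 1)^3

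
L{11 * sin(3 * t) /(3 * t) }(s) 11 * atan(3/s) /3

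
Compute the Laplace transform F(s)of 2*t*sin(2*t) 8*s/(s^2 + 4)^2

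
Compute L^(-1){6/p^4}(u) u^3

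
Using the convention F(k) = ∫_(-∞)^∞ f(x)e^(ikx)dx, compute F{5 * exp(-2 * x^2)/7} 5 * sqrt(2) * sqrt(pi) * exp(-k^2/8)/14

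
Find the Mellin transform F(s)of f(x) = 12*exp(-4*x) 12*gamma(s)/2^(2*s)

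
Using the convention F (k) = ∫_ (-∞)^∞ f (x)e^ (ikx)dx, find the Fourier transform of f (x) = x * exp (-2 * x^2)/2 sqrt (2) * I * sqrt (pi) * k * exp (-k^2/8)/16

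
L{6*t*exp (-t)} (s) 6/ (s + 1)^2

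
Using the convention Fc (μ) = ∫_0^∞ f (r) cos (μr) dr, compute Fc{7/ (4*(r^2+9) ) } 7*pi*exp (-3*μ) /24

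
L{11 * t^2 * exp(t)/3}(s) 22/(3 * (s - 1)^3)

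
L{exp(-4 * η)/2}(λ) 1/(2 * (λ + 4))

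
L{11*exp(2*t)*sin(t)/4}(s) 11/(4*((s - 2)^2 + 1))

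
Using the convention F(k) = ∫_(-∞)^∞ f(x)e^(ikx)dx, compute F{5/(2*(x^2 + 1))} 5*pi*exp(-Abs(k))/2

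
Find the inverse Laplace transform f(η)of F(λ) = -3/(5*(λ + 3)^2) -3*η*exp(-3*η)/5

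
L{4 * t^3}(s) 24/s^4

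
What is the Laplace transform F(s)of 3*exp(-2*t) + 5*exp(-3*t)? 3/(s + 2) + 5/(s + 3)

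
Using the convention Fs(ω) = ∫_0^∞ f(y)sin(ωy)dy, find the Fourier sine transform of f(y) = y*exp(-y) 2*ω/(ω^2 + 1)^2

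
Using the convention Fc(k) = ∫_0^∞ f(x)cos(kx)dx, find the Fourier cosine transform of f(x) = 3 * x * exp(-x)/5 3 * (1 - k^2)/(5 * (k^2 + 1)^2)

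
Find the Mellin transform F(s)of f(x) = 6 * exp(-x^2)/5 3 * gamma(s/2)/5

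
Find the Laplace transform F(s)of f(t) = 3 3/s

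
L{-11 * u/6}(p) -11/(6 * p^2)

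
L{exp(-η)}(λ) 1/(λ + 1)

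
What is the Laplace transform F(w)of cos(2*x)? w/(w^2 + 4)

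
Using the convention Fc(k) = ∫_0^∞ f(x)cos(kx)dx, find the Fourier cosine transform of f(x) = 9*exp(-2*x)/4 9/(2*(k^2+4))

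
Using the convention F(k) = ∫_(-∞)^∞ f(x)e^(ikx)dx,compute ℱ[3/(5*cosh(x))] 3*pi/(5*cosh(pi*k/2))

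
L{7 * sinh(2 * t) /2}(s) 7/(s^2 - 4) 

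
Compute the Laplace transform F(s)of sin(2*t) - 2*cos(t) 2/(s^2 + 4) - 2*s/(s^2 + 1)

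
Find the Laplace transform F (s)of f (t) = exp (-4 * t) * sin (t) 1/ ( (s + 4)^2 + 1)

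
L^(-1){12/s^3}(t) 6*t^2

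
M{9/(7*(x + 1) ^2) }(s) -9*pi*(s - 1) /(7*sin(pi*s) ) 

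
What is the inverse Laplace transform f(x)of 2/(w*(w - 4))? exp(2*x)*sinh(2*x)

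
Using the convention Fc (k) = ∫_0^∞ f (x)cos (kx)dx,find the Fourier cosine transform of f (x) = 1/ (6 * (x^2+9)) pi * exp (-3 * k)/36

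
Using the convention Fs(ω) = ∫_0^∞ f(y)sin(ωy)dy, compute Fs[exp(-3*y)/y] atan(ω/3)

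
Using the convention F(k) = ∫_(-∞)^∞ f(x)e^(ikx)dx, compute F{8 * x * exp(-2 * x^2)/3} sqrt(2) * I * sqrt(pi) * k * exp(-k^2/8)/3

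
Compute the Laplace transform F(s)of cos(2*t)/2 s/(2*(s^2+4))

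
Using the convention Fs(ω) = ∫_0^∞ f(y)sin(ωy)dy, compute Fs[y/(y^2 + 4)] pi * exp(-2 * ω)/2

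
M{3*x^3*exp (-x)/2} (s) 3*gamma (s+3)/2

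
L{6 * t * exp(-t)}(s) 6/(s + 1)^2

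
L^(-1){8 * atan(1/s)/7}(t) 8 * sin(t)/(7 * t)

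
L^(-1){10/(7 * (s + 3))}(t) 10 * exp(-3 * t)/7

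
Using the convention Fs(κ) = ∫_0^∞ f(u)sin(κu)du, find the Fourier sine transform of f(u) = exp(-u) κ/(κ^2 + 1)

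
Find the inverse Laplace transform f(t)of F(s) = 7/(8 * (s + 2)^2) 7 * t * exp(-2 * t)/8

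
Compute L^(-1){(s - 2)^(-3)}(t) t^2*exp(2*t)/2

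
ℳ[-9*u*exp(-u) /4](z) -9*gamma(z+1) /4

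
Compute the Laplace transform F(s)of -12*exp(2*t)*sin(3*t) -36/((s - 2)^2 + 9)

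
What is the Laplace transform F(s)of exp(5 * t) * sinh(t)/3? 1/(3 * ((s - 5)^2 - 1))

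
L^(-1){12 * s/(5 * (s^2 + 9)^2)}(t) 2 * t * sin(3 * t)/5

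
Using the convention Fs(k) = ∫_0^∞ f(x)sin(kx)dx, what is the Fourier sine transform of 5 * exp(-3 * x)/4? 5 * k/(4 * (k^2 + 9))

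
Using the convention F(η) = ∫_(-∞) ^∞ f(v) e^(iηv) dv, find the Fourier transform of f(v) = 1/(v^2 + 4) pi*exp(-2*Abs(η) ) /2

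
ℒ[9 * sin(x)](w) 9/(w^2 + 1)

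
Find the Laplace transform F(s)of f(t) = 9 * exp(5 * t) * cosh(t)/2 9 * (s - 5)/(2 * ((s - 5)^2 - 1))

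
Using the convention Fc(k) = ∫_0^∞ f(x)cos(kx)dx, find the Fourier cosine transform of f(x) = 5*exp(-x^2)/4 5*sqrt(pi)*exp(-k^2/4)/8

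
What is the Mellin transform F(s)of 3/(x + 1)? 3*pi*csc(pi*s)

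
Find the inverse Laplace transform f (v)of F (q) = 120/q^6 v^5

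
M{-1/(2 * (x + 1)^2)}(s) pi * (s - 1)/(2 * sin(pi * s))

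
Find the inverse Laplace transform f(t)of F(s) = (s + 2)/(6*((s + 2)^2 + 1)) exp(-2*t)*cos(t)/6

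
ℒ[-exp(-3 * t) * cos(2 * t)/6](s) (-s - 3)/(6 * ((s+3)^2+4))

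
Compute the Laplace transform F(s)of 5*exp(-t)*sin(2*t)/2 5/((s + 1)^2 + 4)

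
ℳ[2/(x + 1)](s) 2 * pi * csc(pi * s) 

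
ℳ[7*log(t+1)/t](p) -7*pi*csc(pi*p)/(p - 1)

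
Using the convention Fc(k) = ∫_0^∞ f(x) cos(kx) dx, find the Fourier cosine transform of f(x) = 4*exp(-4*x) 16/(k^2 + 16) 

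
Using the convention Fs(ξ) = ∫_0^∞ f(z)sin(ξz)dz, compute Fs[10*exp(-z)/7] 10*ξ/(7*(ξ^2+1))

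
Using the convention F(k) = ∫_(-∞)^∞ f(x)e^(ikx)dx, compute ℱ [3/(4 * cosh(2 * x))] 3 * pi/(8 * cosh(pi * k/4))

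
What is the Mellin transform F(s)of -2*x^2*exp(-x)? -2*gamma(s + 2)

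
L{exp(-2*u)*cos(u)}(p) (p + 2)/((p + 2)^2 + 1)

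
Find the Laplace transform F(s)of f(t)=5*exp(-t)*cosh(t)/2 5*(s + 1)/(2*s*(s + 2))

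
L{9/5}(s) 9/(5 * s)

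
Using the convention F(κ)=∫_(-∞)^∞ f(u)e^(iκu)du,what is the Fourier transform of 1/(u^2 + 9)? pi*exp(-3*Abs(κ))/3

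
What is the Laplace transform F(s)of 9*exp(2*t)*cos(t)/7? 9*(s - 2)/(7*((s - 2)^2 + 1))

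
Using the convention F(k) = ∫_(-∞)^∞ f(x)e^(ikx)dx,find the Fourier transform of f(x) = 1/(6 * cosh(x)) pi/(6 * cosh(pi * k/2))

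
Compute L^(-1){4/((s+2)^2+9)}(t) 4*exp(-2*t)*sin(3*t)/3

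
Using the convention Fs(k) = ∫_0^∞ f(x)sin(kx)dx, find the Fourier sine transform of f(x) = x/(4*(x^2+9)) pi*exp(-3*k)/8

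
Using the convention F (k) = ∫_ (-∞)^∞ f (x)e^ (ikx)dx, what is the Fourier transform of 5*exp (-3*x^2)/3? 5*sqrt (3)*sqrt (pi)*exp (-k^2/12)/9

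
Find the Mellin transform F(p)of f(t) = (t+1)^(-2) (-pi*p+pi)/sin(pi*p)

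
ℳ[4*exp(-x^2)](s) 2*gamma(s/2)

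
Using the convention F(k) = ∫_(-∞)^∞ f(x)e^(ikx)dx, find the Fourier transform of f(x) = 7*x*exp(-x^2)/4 7*I*sqrt(pi)*k*exp(-k^2/4)/8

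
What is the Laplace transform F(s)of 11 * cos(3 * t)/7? 11 * s/(7 * (s^2 + 9))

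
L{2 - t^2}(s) 2/s - 2/s^3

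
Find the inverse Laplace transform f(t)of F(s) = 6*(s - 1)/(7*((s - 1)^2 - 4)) 6*exp(t)*cosh(2*t)/7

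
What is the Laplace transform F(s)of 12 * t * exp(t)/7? 12/(7 * (s - 1)^2)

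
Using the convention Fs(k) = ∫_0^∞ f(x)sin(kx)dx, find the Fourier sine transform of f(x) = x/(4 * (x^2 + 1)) pi * exp(-k)/8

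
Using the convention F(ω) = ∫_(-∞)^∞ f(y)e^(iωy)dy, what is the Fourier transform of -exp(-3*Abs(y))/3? -2/(ω^2 + 9)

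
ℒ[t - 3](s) s^(-2)-3/s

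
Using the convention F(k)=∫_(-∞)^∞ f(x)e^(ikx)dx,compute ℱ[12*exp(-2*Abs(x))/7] 48/(7*(k^2 + 4))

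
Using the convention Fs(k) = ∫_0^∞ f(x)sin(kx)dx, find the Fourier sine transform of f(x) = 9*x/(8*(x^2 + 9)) 9*pi*exp(-3*k)/16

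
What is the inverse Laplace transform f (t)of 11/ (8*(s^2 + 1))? 11*sin (t)/8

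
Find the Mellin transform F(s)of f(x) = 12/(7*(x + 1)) 12*pi*csc(pi*s)/7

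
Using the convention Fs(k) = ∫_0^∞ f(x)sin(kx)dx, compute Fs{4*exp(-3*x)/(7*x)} 4*atan(k/3)/7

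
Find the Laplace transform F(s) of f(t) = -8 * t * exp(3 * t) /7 -8/(7 * (s - 3) ^2) 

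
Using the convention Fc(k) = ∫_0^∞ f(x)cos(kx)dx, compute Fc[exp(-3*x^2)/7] sqrt(3)*sqrt(pi)*exp(-k^2/12)/42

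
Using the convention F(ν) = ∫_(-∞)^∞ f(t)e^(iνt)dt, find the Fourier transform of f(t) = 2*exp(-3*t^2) 2*sqrt(3)*sqrt(pi)*exp(-ν^2/12)/3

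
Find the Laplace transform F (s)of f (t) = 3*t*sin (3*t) 18*s/ (s^2 + 9)^2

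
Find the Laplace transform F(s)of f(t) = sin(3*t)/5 3/(5*(s^2 + 9))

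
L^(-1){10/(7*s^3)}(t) 5*t^2/7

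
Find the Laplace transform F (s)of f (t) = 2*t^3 12/s^4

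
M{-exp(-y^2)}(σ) -gamma(σ/2)/2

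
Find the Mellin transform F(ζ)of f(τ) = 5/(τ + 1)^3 5*pi*(ζ - 2)*(ζ - 1)/(2*sin(pi*ζ))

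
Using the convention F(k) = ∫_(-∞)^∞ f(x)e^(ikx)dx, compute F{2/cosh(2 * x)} pi/cosh(pi * k/4)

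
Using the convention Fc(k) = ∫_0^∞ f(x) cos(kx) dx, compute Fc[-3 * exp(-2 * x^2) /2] -3 * sqrt(2) * sqrt(pi) * exp(-k^2/8) /8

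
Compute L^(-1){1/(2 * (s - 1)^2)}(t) t * exp(t)/2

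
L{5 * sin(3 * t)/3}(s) 5/(s^2 + 9)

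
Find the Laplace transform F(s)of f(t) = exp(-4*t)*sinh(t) 1/((s + 4)^2 - 1)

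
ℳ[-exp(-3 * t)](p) -gamma(p)/3^p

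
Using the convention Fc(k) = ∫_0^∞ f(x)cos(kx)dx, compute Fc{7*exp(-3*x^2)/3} 7*sqrt(3)*sqrt(pi)*exp(-k^2/12)/18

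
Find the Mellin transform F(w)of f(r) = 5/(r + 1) 5 * pi * csc(pi * w)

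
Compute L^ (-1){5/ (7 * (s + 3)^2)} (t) 5 * t * exp (-3 * t)/7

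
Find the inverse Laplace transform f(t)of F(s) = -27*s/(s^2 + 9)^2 -9*t*sin(3*t)/2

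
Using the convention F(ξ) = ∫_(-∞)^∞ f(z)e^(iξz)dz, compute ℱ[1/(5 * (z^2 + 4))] pi * exp(-2 * Abs(ξ))/10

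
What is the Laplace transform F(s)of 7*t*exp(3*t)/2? 7/(2*(s - 3)^2)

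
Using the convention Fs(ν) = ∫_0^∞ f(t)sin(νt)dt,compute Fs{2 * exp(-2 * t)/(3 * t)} 2 * atan(ν/2)/3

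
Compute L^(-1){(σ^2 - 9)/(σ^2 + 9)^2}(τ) τ * cos(3 * τ)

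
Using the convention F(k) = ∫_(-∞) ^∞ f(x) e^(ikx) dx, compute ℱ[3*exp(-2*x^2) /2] 3*sqrt(2)*sqrt(pi)*exp(-k^2/8) /4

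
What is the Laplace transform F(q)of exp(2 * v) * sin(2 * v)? 2/((q - 2)^2 + 4)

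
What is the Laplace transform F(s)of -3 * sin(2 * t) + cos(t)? s/(s^2 + 1) - 6/(s^2 + 4)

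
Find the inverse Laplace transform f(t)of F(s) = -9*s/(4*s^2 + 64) -9*cos(4*t)/4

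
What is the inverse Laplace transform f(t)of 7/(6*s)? 7/6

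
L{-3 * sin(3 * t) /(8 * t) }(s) -3 * atan(3/s) /8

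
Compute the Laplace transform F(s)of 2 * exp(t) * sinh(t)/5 2/(5 * s * (s - 2))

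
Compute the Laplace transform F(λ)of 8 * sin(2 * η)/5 16/(5 * (λ^2 + 4))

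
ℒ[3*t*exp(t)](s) 3/(s - 1)^2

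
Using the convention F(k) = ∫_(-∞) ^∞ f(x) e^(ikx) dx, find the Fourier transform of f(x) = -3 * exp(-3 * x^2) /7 -sqrt(3) * sqrt(pi) * exp(-k^2/12) /7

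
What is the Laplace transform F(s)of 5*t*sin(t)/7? 10*s/(7*(s^2+1)^2)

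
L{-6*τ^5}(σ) -720/σ^6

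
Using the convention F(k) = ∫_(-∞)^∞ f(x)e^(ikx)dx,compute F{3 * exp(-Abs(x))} 6/(k^2 + 1)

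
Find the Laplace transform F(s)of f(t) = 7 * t 7/s^2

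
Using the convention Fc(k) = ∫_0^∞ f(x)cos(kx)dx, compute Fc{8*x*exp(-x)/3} 8*(1 - k^2)/(3*(k^2 + 1)^2)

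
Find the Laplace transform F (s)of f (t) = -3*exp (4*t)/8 -3/ (8*s - 32)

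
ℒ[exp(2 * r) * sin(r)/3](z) 1/(3 * ((z - 2)^2 + 1))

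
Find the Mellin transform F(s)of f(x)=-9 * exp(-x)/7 -9 * gamma(s)/7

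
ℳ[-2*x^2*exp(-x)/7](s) -2*gamma(s + 2)/7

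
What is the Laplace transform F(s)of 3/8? 3/(8*s)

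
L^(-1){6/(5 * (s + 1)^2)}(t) 6 * t * exp(-t)/5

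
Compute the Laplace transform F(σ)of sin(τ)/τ atan(1/σ)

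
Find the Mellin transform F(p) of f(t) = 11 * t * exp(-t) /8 11 * gamma(p+1) /8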